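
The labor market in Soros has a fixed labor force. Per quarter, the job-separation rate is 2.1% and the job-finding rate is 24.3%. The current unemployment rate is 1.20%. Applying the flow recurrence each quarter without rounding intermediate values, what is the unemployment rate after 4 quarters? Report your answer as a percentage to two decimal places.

Unemployment rate after four quarters ≈ 5.97%.

With a fixed labor force, u_{t+1} = u_t + s·(1−u_t) − f·u_t = u_t·(1−s−f) + s.
Here 1−s−f = 0.736 and s = 0.021.
u_1 = 0.012000 × 0.736 + 0.021 = 0.029832.
u_2 = 0.029832 × 0.736 + 0.021 = 0.042956.
u_3 = 0.042956 × 0.736 + 0.021 = 0.052616.
u_4 = 0.052616 × 0.736 + 0.021 = 0.059725.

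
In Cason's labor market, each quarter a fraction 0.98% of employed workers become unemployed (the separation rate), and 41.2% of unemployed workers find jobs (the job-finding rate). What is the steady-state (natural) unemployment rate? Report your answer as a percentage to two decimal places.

At steady state the flows balance: s·E = f·U, so U/(E+U) = s/(s+f).
u* = 0.98 / (0.98 + 41.2) = 0.98 / 42.18 = 2.32%.

Steady-state unemployment rate ≈ 2.32%.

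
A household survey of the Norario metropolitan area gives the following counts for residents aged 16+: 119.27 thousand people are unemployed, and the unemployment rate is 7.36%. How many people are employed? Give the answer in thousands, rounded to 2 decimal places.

About 1,501.25 thousand are employed.

Labor force = U / u = 119.27 / 0.0736 ≈ 1,620.52 thousand.
Employed = labor force − unemployed = 1,620.52 − 119.27 = 1,501.25 thousand.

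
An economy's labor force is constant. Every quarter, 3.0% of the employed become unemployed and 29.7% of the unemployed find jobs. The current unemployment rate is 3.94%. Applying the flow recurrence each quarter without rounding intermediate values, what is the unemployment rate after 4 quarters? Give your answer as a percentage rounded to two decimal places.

With a fixed labor force, u_{t+1} = u_t + s·(1−u_t) − f·u_t = u_t·(1−s−f) + s.
Here 1−s−f = 0.673 and s = 0.030.
u_1 = 0.039400 × 0.673 + 0.030 = 0.056516.
u_2 = 0.056516 × 0.673 + 0.030 = 0.068035.
u_3 = 0.068035 × 0.673 + 0.030 = 0.075788.
u_4 = 0.075788 × 0.673 + 0.030 = 0.081005.

Unemployment rate after four quarters ≈ 8.10%.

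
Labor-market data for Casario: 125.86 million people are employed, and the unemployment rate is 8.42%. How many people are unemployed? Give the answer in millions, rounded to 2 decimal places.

About 11.57 million are unemployed.

Let U be the number unemployed. The labor force is E + U, and U/(E+U) = 0.0842.
So U = 0.0842 × 125.86 / (1 − 0.0842) = 10.5974 / 0.9158 ≈ 11.57 million.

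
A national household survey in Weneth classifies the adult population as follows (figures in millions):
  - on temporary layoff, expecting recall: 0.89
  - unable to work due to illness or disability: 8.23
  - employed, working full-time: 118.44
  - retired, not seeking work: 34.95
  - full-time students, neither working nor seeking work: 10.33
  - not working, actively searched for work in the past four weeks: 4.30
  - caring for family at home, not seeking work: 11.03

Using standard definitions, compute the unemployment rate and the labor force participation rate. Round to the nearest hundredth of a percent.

Unemployment rate ≈ 4.20%; labor force participation rate ≈ 65.70%.

Employed = 118.44 million.
Unemployed = 0.89 + 4.30 = 5.19 million (jobless and actively searching, or on temporary layoff).
Labor force = 118.44 + 5.19 = 123.63 million.
Not in labor force = 8.23 + 34.95 + 10.33 + 11.03 = 64.54 million (those not working and not actively searching are outside the labor force).
Civilian working-age population = 123.63 + 64.54 = 188.17 million.
Unemployment rate = 5.19 / 123.63 = 4.20%.
Labor force participation rate = 123.63 / 188.17 = 65.70%.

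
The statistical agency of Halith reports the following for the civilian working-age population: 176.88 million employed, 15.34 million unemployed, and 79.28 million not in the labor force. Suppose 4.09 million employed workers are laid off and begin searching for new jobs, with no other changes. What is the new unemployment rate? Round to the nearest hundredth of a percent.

Initially, labor force = 176.88 + 15.34 = 192.22 million, so u = 15.34/192.22 = 7.98%.
After the change, employed falls and unemployed rises by 4.09; labor force unchanged → E = 172.79, U = 19.43, labor force = 192.22 million.
New unemployment rate = 19.43 / 192.22 = 10.11%.

New unemployment rate ≈ 10.11%.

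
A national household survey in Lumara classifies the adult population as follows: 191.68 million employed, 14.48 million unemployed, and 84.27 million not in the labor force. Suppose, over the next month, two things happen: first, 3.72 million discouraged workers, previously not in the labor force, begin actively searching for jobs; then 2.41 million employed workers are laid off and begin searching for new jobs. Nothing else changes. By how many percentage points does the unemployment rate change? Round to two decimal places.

Initially, labor force = 191.68 + 14.48 = 206.16 million, so u = 14.48/206.16 = 7.02%.
After the first change, unemployed and labor force both rise by 3.72 → E = 191.68, U = 18.20, labor force = 209.88 million.
After the second change, employed falls and unemployed rises by 2.41; labor force unchanged → E = 189.27, U = 20.61, labor force = 209.88 million.
New unemployment rate = 20.61 / 209.88 = 9.82%.
Change = 9.82% − 7.02% = +2.80 percentage points.

The unemployment rate changes by +2.80 percentage points.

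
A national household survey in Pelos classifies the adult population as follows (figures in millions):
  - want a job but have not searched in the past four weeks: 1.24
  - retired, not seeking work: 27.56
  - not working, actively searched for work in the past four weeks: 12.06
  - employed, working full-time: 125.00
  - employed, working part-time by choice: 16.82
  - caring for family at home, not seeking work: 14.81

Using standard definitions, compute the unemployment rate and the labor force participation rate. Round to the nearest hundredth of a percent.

Unemployment rate ≈ 7.84%; labor force participation rate ≈ 77.92%.

Employed = 125.00 + 16.82 = 141.82 million.
Unemployed = 12.06 million.
Labor force = 141.82 + 12.06 = 153.88 million.
Not in labor force = 1.24 + 27.56 + 14.81 = 43.61 million (those not working and not actively searching are outside the labor force — including those who want a job but have given up searching).
Civilian working-age population = 153.88 + 43.61 = 197.49 million.
Unemployment rate = 12.06 / 153.88 = 7.84%.
Labor force participation rate = 153.88 / 197.49 = 77.92%.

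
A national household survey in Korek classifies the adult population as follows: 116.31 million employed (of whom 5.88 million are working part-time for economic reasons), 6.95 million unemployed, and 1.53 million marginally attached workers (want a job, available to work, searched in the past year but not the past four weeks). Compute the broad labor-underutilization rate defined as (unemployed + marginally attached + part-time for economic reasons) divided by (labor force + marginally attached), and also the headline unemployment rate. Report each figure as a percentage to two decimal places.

Broad underutilization rate ≈ 11.51%; headline unemployment rate ≈ 5.64%.

Labor force = 116.31 + 6.95 = 123.26 million.
Numerator = 6.95 + 1.53 + 5.88 = 14.36 million.
Denominator = 123.26 + 1.53 = 124.79 million.
Broad rate = 14.36 / 124.79 = 11.51%.
Headline unemployment rate = 6.95 / 123.26 = 5.64%.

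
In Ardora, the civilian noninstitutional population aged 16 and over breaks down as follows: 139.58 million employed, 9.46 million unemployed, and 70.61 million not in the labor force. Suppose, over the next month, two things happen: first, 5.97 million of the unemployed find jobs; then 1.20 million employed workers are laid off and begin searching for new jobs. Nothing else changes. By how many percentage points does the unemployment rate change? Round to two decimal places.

Initially, labor force = 139.58 + 9.46 = 149.04 million, so u = 9.46/149.04 = 6.35%.
After the first change, unemployed falls and employed rises by 5.97; labor force unchanged → E = 145.55, U = 3.49, labor force = 149.04 million.
After the second change, employed falls and unemployed rises by 1.20; labor force unchanged → E = 144.35, U = 4.69, labor force = 149.04 million.
New unemployment rate = 4.69 / 149.04 = 3.15%.
Change = 3.15% − 6.35% = −3.20 percentage points.

The unemployment rate changes by −3.20 percentage points.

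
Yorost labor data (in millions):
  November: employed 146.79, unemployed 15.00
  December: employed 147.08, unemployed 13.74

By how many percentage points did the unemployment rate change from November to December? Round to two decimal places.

November: labor force = 146.79 + 15.00 = 161.79; u = 15.00/161.79 = 9.27%.
December: labor force = 147.08 + 13.74 = 160.82; u = 13.74/160.82 = 8.54%.
Change = 8.54% − 9.27% = −0.73 pp.

The unemployment rate changed by −0.73 percentage points.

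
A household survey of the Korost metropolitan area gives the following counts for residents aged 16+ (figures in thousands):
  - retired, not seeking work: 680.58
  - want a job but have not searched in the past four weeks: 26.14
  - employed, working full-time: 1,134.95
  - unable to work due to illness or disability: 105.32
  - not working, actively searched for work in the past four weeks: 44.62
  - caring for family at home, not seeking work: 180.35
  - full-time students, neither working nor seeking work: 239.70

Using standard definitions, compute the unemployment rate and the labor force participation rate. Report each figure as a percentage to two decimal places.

Unemployment rate ≈ 3.78%; labor force participation rate ≈ 48.91%.

Employed = 1,134.95 thousand.
Unemployed = 44.62 thousand.
Labor force = 1,134.95 + 44.62 = 1,179.57 thousand.
Not in labor force = 680.58 + 26.14 + 105.32 + 180.35 + 239.70 = 1,232.09 thousand (those not working and not actively searching are outside the labor force — including those who want a job but have given up searching).
Civilian working-age population = 1,179.57 + 1,232.09 = 2,411.66 thousand.
Unemployment rate = 44.62 / 1,179.57 = 3.78%.
Labor force participation rate = 1,179.57 / 2,411.66 = 48.91%.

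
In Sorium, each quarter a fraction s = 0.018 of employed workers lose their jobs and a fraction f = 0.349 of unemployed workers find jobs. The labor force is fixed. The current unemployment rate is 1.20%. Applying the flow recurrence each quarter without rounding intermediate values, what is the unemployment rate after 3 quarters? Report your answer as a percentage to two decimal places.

With a fixed labor force, u_{t+1} = u_t + s·(1−u_t) − f·u_t = u_t·(1−s−f) + s.
Here 1−s−f = 0.633 and s = 0.018.
u_1 = 0.012000 × 0.633 + 0.018 = 0.025596.
u_2 = 0.025596 × 0.633 + 0.018 = 0.034202.
u_3 = 0.034202 × 0.633 + 0.018 = 0.039650.

Unemployment rate after three quarters ≈ 3.97%.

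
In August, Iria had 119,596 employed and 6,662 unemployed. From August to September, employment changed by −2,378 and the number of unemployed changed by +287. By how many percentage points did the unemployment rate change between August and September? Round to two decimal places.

The unemployment rate changed by +0.32 percentage points.

August: labor force = 119,596 + 6,662 = 126,258; u = 6,662/126,258 = 5.28%.
September: labor force = 117,218 + 6,949 = 124,167; u = 6,949/124,167 = 5.60%.
Change = 5.60% − 5.28% = +0.32 pp.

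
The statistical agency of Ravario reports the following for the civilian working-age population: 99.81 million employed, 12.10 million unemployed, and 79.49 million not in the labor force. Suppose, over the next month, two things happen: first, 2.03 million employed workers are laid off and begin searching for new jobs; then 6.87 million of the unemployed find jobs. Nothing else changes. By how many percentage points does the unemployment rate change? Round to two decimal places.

The unemployment rate changes by −4.32 percentage points.

Initially, labor force = 99.81 + 12.10 = 111.91 million, so u = 12.10/111.91 = 10.81%.
After the first change, employed falls and unemployed rises by 2.03; labor force unchanged → E = 97.78, U = 14.13, labor force = 111.91 million.
After the second change, unemployed falls and employed rises by 6.87; labor force unchanged → E = 104.65, U = 7.26, labor force = 111.91 million.
New unemployment rate = 7.26 / 111.91 = 6.49%.
Change = 6.49% − 10.81% = −4.32 percentage points.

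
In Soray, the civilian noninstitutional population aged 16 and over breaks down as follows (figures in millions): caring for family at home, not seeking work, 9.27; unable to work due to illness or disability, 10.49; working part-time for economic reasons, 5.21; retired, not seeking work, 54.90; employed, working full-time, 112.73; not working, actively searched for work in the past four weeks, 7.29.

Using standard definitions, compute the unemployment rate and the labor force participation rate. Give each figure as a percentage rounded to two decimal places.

Unemployment rate ≈ 5.82%; labor force participation rate ≈ 62.65%.

Employed = 5.21 + 112.73 = 117.94 million (anyone who worked, including part-time for economic reasons, counts as employed).
Unemployed = 7.29 million.
Labor force = 117.94 + 7.29 = 125.23 million.
Not in labor force = 9.27 + 10.49 + 54.90 = 74.66 million (those not working and not actively searching are outside the labor force).
Civilian working-age population = 125.23 + 74.66 = 199.89 million.
Unemployment rate = 7.29 / 125.23 = 5.82%.
Labor force participation rate = 125.23 / 199.89 = 62.65%.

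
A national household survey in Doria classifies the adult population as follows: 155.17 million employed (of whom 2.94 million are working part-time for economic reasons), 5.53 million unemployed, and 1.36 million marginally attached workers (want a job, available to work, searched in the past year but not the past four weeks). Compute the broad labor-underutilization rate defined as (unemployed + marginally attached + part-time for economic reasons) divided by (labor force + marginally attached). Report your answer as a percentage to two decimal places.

Broad underutilization rate ≈ 6.07%.

Labor force = 155.17 + 5.53 = 160.70 million.
Numerator = 5.53 + 1.36 + 2.94 = 9.83 million.
Denominator = 160.70 + 1.36 = 162.06 million.
Broad rate = 9.83 / 162.06 = 6.07%.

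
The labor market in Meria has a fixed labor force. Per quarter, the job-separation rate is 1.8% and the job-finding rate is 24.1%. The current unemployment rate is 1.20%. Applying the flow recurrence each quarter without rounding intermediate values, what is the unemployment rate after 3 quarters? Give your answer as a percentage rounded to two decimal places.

Unemployment rate after three quarters ≈ 4.61%.

With a fixed labor force, u_{t+1} = u_t + s·(1−u_t) − f·u_t = u_t·(1−s−f) + s.
Here 1−s−f = 0.741 and s = 0.018.
u_1 = 0.012000 × 0.741 + 0.018 = 0.026892.
u_2 = 0.026892 × 0.741 + 0.018 = 0.037927.
u_3 = 0.037927 × 0.741 + 0.018 = 0.046104.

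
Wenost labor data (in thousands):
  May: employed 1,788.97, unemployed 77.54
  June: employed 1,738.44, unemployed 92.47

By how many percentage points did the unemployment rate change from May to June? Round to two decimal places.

The unemployment rate changed by +0.90 percentage points.

May: labor force = 1,788.97 + 77.54 = 1,866.51; u = 77.54/1,866.51 = 4.15%.
June: labor force = 1,738.44 + 92.47 = 1,830.91; u = 92.47/1,830.91 = 5.05%.
Change = 5.05% − 4.15% = +0.90 pp.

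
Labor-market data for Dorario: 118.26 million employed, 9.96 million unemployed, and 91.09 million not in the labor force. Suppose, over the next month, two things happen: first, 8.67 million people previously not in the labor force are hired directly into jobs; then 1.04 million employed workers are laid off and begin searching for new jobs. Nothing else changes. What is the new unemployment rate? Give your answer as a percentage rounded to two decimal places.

Initially, labor force = 118.26 + 9.96 = 128.22 million, so u = 9.96/128.22 = 7.77%.
After the first change, employed and labor force both rise by 8.67; unemployed unchanged → E = 126.93, U = 9.96, labor force = 136.89 million.
After the second change, employed falls and unemployed rises by 1.04; labor force unchanged → E = 125.89, U = 11.00, labor force = 136.89 million.
New unemployment rate = 11.00 / 136.89 = 8.04%.

New unemployment rate ≈ 8.04%.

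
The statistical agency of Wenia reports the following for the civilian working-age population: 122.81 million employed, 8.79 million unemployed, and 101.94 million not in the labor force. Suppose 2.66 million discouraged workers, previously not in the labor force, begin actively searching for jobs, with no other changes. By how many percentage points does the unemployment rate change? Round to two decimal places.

Initially, labor force = 122.81 + 8.79 = 131.60 million, so u = 8.79/131.60 = 6.68%.
After the change, unemployed and labor force both rise by 2.66 → E = 122.81, U = 11.45, labor force = 134.26 million.
New unemployment rate = 11.45 / 134.26 = 8.53%.
Change = 8.53% − 6.68% = +1.85 percentage points.

The unemployment rate changes by +1.85 percentage points.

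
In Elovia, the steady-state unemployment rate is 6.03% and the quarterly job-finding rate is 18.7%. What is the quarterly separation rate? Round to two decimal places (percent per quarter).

Separation rate ≈ 1.20% per quarter.

From u* = s/(s+f): s = u·f/(1−u).
s = 0.0603 × 18.7 / (1 − 0.0603) = 1.1276 / 0.9397 ≈ 1.20% per quarter.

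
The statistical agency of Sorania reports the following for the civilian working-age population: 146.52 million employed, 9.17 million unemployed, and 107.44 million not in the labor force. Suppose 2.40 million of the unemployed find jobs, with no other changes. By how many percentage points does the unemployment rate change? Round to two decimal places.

Initially, labor force = 146.52 + 9.17 = 155.69 million, so u = 9.17/155.69 = 5.89%.
After the change, unemployed falls and employed rises by 2.40; labor force unchanged → E = 148.92, U = 6.77, labor force = 155.69 million.
New unemployment rate = 6.77 / 155.69 = 4.35%.
Change = 4.35% − 5.89% = −1.54 percentage points.

The unemployment rate changes by −1.54 percentage points.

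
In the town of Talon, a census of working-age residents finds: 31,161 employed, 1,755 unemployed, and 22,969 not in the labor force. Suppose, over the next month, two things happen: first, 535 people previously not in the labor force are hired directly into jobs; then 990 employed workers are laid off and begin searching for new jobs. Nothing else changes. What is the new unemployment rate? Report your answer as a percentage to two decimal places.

Initially, labor force = 31,161 + 1,755 = 32,916, so u = 1,755/32,916 = 5.33%.
After the first change, employed and labor force both rise by 535; unemployed unchanged → E = 31,696, U = 1,755, labor force = 33,451.
After the second change, employed falls and unemployed rises by 990; labor force unchanged → E = 30,706, U = 2,745, labor force = 33,451.
New unemployment rate = 2,745 / 33,451 = 8.21%.

New unemployment rate ≈ 8.21%.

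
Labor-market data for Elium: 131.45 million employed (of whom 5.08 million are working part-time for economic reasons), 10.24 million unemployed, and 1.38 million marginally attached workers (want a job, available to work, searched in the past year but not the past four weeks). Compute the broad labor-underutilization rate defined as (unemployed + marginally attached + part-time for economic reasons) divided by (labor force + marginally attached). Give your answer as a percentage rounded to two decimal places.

Broad underutilization rate ≈ 11.67%.

Labor force = 131.45 + 10.24 = 141.69 million.
Numerator = 10.24 + 1.38 + 5.08 = 16.70 million.
Denominator = 141.69 + 1.38 = 143.07 million.
Broad rate = 16.70 / 143.07 = 11.67%.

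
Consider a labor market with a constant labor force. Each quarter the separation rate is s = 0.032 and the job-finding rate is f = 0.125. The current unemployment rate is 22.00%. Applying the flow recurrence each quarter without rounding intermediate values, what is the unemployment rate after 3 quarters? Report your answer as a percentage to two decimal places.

Unemployment rate after three quarters ≈ 21.35%.

With a fixed labor force, u_{t+1} = u_t + s·(1−u_t) − f·u_t = u_t·(1−s−f) + s.
Here 1−s−f = 0.843 and s = 0.032.
u_1 = 0.220000 × 0.843 + 0.032 = 0.217460.
u_2 = 0.217460 × 0.843 + 0.032 = 0.215319.
u_3 = 0.215319 × 0.843 + 0.032 = 0.213514.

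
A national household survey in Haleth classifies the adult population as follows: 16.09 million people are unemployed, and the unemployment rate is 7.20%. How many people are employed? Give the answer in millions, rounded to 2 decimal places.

Labor force = U / u = 16.09 / 0.0720 ≈ 223.47 million.
Employed = labor force − unemployed = 223.47 − 16.09 = 207.38 million.

About 207.38 million are employed.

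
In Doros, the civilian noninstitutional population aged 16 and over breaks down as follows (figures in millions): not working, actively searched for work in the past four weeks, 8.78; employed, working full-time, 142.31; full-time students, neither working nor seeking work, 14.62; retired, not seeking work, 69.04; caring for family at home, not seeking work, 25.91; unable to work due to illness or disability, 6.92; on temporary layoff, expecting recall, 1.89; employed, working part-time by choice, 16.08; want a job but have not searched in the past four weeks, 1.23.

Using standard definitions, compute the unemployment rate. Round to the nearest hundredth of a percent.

Unemployment rate ≈ 6.31%.

Employed = 142.31 + 16.08 = 158.39 million.
Unemployed = 8.78 + 1.89 = 10.67 million (jobless and actively searching, or on temporary layoff).
Labor force = 158.39 + 10.67 = 169.06 million.
Unemployment rate = 10.67 / 169.06 = 6.31%.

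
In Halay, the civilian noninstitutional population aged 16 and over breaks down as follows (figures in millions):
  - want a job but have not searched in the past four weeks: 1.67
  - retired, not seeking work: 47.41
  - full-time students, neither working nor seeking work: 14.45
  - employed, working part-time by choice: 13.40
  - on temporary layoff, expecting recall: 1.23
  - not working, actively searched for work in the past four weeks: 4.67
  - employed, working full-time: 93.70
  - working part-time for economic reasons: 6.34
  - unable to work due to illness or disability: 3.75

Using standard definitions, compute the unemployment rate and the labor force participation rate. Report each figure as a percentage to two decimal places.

Unemployment rate ≈ 4.94%; labor force participation rate ≈ 63.95%.

Employed = 13.40 + 93.70 + 6.34 = 113.44 million (anyone who worked, including part-time for economic reasons, counts as employed).
Unemployed = 1.23 + 4.67 = 5.90 million (jobless and actively searching, or on temporary layoff).
Labor force = 113.44 + 5.90 = 119.34 million.
Not in labor force = 1.67 + 47.41 + 14.45 + 3.75 = 67.28 million (those not working and not actively searching are outside the labor force — including those who want a job but have given up searching).
Civilian working-age population = 119.34 + 67.28 = 186.62 million.
Unemployment rate = 5.90 / 119.34 = 4.94%.
Labor force participation rate = 119.34 / 186.62 = 63.95%.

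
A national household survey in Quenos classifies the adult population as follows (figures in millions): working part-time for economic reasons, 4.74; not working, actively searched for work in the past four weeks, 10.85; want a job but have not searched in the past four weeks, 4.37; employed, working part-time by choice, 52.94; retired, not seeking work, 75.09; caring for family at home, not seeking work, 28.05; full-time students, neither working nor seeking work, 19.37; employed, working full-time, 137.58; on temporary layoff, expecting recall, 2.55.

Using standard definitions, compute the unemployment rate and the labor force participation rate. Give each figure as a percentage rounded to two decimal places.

Unemployment rate ≈ 6.42%; labor force participation rate ≈ 62.19%.

Employed = 4.74 + 52.94 + 137.58 = 195.26 million (anyone who worked, including part-time for economic reasons, counts as employed).
Unemployed = 10.85 + 2.55 = 13.40 million (jobless and actively searching, or on temporary layoff).
Labor force = 195.26 + 13.40 = 208.66 million.
Not in labor force = 4.37 + 75.09 + 28.05 + 19.37 = 126.88 million (those not working and not actively searching are outside the labor force — including those who want a job but have given up searching).
Civilian working-age population = 208.66 + 126.88 = 335.54 million.
Unemployment rate = 13.40 / 208.66 = 6.42%.
Labor force participation rate = 208.66 / 335.54 = 62.19%.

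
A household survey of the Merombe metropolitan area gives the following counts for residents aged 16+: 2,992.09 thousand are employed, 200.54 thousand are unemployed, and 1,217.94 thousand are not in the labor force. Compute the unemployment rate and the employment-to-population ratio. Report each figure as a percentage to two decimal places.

Unemployment rate ≈ 6.28%; employment-population ratio ≈ 67.84%.

Labor force = employed + unemployed = 2,992.09 + 200.54 = 3,192.63 thousand.
Working-age population = 3,192.63 + 1,217.94 = 4,410.57 thousand.
Unemployment rate = 200.54 / 3,192.63 = 6.28%.
Employment-population ratio = 2,992.09 / 4,410.57 = 67.84%.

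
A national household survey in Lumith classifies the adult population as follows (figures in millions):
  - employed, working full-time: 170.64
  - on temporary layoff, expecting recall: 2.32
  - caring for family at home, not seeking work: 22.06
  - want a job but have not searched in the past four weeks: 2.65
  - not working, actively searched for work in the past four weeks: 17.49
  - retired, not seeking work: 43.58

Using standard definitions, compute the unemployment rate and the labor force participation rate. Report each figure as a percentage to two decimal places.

Employed = 170.64 million.
Unemployed = 2.32 + 17.49 = 19.81 million (jobless and actively searching, or on temporary layoff).
Labor force = 170.64 + 19.81 = 190.45 million.
Not in labor force = 22.06 + 2.65 + 43.58 = 68.29 million (those not working and not actively searching are outside the labor force — including those who want a job but have given up searching).
Civilian working-age population = 190.45 + 68.29 = 258.74 million.
Unemployment rate = 19.81 / 190.45 = 10.40%.
Labor force participation rate = 190.45 / 258.74 = 73.61%.

Unemployment rate ≈ 10.40%; labor force participation rate ≈ 73.61%.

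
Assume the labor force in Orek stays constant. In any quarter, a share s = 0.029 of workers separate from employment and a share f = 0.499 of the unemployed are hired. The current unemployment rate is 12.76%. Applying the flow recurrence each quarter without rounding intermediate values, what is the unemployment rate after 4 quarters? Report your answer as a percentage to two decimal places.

With a fixed labor force, u_{t+1} = u_t + s·(1−u_t) − f·u_t = u_t·(1−s−f) + s.
Here 1−s−f = 0.472 and s = 0.029.
u_1 = 0.127600 × 0.472 + 0.029 = 0.089227.
u_2 = 0.089227 × 0.472 + 0.029 = 0.071115.
u_3 = 0.071115 × 0.472 + 0.029 = 0.062566.
u_4 = 0.062566 × 0.472 + 0.029 = 0.058531.

Unemployment rate after four quarters ≈ 5.85%.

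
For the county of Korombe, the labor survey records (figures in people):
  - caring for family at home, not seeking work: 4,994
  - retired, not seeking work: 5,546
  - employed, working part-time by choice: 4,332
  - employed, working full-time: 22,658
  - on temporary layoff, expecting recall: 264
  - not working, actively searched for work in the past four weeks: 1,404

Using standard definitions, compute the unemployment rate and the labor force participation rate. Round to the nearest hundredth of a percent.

Unemployment rate ≈ 5.82%; labor force participation rate ≈ 73.11%.

Employed = 4,332 + 22,658 = 26,990.
Unemployed = 264 + 1,404 = 1,668 (jobless and actively searching, or on temporary layoff).
Labor force = 26,990 + 1,668 = 28,658.
Not in labor force = 4,994 + 5,546 = 10,540 (those not working and not actively searching are outside the labor force).
Civilian working-age population = 28,658 + 10,540 = 39,198.
Unemployment rate = 1,668 / 28,658 = 5.82%.
Labor force participation rate = 28,658 / 39,198 = 73.11%.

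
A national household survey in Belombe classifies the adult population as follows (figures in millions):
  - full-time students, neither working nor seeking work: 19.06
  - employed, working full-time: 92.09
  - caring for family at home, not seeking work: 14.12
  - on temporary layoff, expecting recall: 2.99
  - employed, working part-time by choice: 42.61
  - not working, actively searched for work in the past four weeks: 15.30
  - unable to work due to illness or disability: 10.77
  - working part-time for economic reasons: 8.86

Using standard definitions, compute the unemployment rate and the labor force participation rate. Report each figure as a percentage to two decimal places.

Unemployment rate ≈ 11.30%; labor force participation rate ≈ 78.64%.

Employed = 92.09 + 42.61 + 8.86 = 143.56 million (anyone who worked, including part-time for economic reasons, counts as employed).
Unemployed = 2.99 + 15.30 = 18.29 million (jobless and actively searching, or on temporary layoff).
Labor force = 143.56 + 18.29 = 161.85 million.
Not in labor force = 19.06 + 14.12 + 10.77 = 43.95 million (those not working and not actively searching are outside the labor force).
Civilian working-age population = 161.85 + 43.95 = 205.80 million.
Unemployment rate = 18.29 / 161.85 = 11.30%.
Labor force participation rate = 161.85 / 205.80 = 78.64%.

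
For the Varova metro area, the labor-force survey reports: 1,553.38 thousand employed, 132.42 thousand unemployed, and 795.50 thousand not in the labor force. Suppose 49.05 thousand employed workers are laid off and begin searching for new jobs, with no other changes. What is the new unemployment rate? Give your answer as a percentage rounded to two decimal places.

New unemployment rate ≈ 10.76%.

Initially, labor force = 1,553.38 + 132.42 = 1,685.80 thousand, so u = 132.42/1,685.80 = 7.86%.
After the change, employed falls and unemployed rises by 49.05; labor force unchanged → E = 1,504.33, U = 181.47, labor force = 1,685.80 thousand.
New unemployment rate = 181.47 / 1,685.80 = 10.76%.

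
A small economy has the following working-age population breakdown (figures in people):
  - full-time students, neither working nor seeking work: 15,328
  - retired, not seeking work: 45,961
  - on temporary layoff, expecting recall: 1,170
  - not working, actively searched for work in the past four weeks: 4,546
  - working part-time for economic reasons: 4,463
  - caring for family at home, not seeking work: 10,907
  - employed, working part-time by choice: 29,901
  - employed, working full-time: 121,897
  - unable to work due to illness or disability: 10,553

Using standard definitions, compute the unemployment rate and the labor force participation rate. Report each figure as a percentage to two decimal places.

Unemployment rate ≈ 3.53%; labor force participation rate ≈ 66.19%.

Employed = 4,463 + 29,901 + 121,897 = 156,261 (anyone who worked, including part-time for economic reasons, counts as employed).
Unemployed = 1,170 + 4,546 = 5,716 (jobless and actively searching, or on temporary layoff).
Labor force = 156,261 + 5,716 = 161,977.
Not in labor force = 15,328 + 45,961 + 10,907 + 10,553 = 82,749 (those not working and not actively searching are outside the labor force).
Civilian working-age population = 161,977 + 82,749 = 244,726.
Unemployment rate = 5,716 / 161,977 = 3.53%.
Labor force participation rate = 161,977 / 244,726 = 66.19%.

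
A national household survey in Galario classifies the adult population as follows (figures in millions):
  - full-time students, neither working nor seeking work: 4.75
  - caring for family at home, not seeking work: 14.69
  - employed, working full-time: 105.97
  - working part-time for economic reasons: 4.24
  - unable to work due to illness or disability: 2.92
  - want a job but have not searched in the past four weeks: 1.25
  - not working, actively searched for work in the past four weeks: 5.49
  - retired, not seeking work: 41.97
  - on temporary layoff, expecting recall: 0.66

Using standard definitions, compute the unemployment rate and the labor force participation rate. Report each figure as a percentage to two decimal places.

Unemployment rate ≈ 5.29%; labor force participation rate ≈ 63.96%.

Employed = 105.97 + 4.24 = 110.21 million (anyone who worked, including part-time for economic reasons, counts as employed).
Unemployed = 5.49 + 0.66 = 6.15 million (jobless and actively searching, or on temporary layoff).
Labor force = 110.21 + 6.15 = 116.36 million.
Not in labor force = 4.75 + 14.69 + 2.92 + 1.25 + 41.97 = 65.58 million (those not working and not actively searching are outside the labor force — including those who want a job but have given up searching).
Civilian working-age population = 116.36 + 65.58 = 181.94 million.
Unemployment rate = 6.15 / 116.36 = 5.29%.
Labor force participation rate = 116.36 / 181.94 = 63.96%.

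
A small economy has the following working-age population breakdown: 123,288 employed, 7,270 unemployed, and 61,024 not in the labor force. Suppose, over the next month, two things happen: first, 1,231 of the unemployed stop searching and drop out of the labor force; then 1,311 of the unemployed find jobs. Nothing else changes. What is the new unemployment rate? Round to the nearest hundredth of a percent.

Initially, labor force = 123,288 + 7,270 = 130,558, so u = 7,270/130,558 = 5.57%.
After the first change, unemployed and labor force both fall by 1,231 → E = 123,288, U = 6,039, labor force = 129,327.
After the second change, unemployed falls and employed rises by 1,311; labor force unchanged → E = 124,599, U = 4,728, labor force = 129,327.
New unemployment rate = 4,728 / 129,327 = 3.66%.

New unemployment rate ≈ 3.66%.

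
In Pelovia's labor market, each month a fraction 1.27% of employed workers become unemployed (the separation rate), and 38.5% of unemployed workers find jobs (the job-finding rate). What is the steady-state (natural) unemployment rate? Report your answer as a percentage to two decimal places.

Steady-state unemployment rate ≈ 3.19%.

At steady state the flows balance: s·E = f·U, so U/(E+U) = s/(s+f).
u* = 1.27 / (1.27 + 38.5) = 1.27 / 39.77 = 3.19%.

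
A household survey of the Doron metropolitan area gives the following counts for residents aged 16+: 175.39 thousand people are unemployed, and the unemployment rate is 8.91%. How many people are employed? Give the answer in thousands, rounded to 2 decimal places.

Labor force = U / u = 175.39 / 0.0891 ≈ 1,968.46 thousand.
Employed = labor force − unemployed = 1,968.46 − 175.39 = 1,793.07 thousand.

About 1,793.07 thousand are employed.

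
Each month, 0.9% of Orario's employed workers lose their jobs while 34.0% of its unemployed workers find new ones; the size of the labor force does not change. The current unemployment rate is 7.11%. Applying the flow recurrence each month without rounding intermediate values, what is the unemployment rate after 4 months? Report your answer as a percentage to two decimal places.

Unemployment rate after four months ≈ 3.39%.

With a fixed labor force, u_{t+1} = u_t + s·(1−u_t) − f·u_t = u_t·(1−s−f) + s.
Here 1−s−f = 0.651 and s = 0.009.
u_1 = 0.071100 × 0.651 + 0.009 = 0.055286.
u_2 = 0.055286 × 0.651 + 0.009 = 0.044991.
u_3 = 0.044991 × 0.651 + 0.009 = 0.038289.
u_4 = 0.038289 × 0.651 + 0.009 = 0.033926.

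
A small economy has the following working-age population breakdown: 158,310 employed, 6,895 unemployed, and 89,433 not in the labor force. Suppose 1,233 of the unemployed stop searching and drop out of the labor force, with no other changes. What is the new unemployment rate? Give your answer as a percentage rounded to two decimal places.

Initially, labor force = 158,310 + 6,895 = 165,205, so u = 6,895/165,205 = 4.17%.
After the change, unemployed and labor force both fall by 1,233 → E = 158,310, U = 5,662, labor force = 163,972.
New unemployment rate = 5,662 / 163,972 = 3.45%.

New unemployment rate ≈ 3.45%.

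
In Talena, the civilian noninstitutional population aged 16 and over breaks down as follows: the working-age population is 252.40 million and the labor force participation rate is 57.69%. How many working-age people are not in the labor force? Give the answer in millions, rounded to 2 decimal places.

About 106.79 million are not in the labor force.

Share not in the labor force = 1 − 0.5769 = 0.4231.
Not in labor force = 0.4231 × 252.40 ≈ 106.79 million.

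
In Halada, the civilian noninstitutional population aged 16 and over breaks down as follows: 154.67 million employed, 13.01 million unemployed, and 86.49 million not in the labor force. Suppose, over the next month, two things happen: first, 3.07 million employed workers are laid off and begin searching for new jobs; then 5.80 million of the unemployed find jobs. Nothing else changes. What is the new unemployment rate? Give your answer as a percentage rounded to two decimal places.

New unemployment rate ≈ 6.13%.

Initially, labor force = 154.67 + 13.01 = 167.68 million, so u = 13.01/167.68 = 7.76%.
After the first change, employed falls and unemployed rises by 3.07; labor force unchanged → E = 151.60, U = 16.08, labor force = 167.68 million.
After the second change, unemployed falls and employed rises by 5.80; labor force unchanged → E = 157.40, U = 10.28, labor force = 167.68 million.
New unemployment rate = 10.28 / 167.68 = 6.13%.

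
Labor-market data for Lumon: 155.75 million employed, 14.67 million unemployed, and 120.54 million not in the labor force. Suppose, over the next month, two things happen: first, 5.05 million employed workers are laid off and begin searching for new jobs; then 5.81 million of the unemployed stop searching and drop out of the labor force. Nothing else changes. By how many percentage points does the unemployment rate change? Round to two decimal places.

Initially, labor force = 155.75 + 14.67 = 170.42 million, so u = 14.67/170.42 = 8.61%.
After the first change, employed falls and unemployed rises by 5.05; labor force unchanged → E = 150.70, U = 19.72, labor force = 170.42 million.
After the second change, unemployed and labor force both fall by 5.81 → E = 150.70, U = 13.91, labor force = 164.61 million.
New unemployment rate = 13.91 / 164.61 = 8.45%.
Change = 8.45% − 8.61% = −0.16 percentage points.

The unemployment rate changes by −0.16 percentage points.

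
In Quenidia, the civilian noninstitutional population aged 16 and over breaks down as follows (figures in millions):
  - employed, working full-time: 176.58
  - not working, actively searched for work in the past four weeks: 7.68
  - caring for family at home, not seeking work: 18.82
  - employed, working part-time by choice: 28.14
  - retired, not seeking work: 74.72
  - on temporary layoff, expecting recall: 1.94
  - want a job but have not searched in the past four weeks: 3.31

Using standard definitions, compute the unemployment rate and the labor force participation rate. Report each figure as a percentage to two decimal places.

Unemployment rate ≈ 4.49%; labor force participation rate ≈ 68.88%.

Employed = 176.58 + 28.14 = 204.72 million.
Unemployed = 7.68 + 1.94 = 9.62 million (jobless and actively searching, or on temporary layoff).
Labor force = 204.72 + 9.62 = 214.34 million.
Not in labor force = 18.82 + 74.72 + 3.31 = 96.85 million (those not working and not actively searching are outside the labor force — including those who want a job but have given up searching).
Civilian working-age population = 214.34 + 96.85 = 311.19 million.
Unemployment rate = 9.62 / 214.34 = 4.49%.
Labor force participation rate = 214.34 / 311.19 = 68.88%.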